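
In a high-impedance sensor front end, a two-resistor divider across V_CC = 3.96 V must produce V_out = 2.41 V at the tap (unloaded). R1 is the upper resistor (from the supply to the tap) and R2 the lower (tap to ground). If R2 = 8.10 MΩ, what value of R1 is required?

Required fraction k = V_out/V_CC = 0.6086.
Rearranging, R1 = R2·(1−k)/k = 8.10 × 0.6432 = 5.210 MΩ.

R1 ≈ 5.21 MΩ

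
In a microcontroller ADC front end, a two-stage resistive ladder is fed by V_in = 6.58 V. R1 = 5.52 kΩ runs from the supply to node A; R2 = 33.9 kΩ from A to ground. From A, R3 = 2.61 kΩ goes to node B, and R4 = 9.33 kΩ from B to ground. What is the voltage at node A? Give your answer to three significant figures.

V_A ≈ 4.05 V

Looking into the second stage from A: R3 + R4 = 11.94 kΩ appears in parallel with R2.
Effective lower resistance at A: R2 ‖ 11.94 = 8.830 kΩ.
V_A = 6.58 × 8.830/(5.52 + 8.830) = 4.049 V.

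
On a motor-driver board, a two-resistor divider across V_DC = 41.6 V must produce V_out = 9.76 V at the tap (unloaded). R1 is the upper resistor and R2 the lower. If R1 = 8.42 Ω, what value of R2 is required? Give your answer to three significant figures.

R2 ≈ 2.58 Ω

V_out/V_DC = R2/(R1+R2) = 0.2346.
Rearranging, R2 = R1·k/(1−k) = 8.42 × 0.3065 = 2.581 Ω.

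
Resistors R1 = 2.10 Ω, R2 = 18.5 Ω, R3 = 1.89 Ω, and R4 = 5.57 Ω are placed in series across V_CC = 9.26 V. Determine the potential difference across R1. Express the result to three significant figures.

V ≈ 0.693 V

Total series resistance ΣR = 2.10 + 18.5 + 1.89 + 5.57 = 28.06 Ω.
By the voltage-divider rule, V = 9.26 × 2.100/28.06 = 0.6930 V.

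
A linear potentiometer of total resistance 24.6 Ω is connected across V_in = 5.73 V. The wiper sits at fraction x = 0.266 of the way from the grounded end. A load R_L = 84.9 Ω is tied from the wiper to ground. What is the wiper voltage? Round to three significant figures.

V_out ≈ 1.44 V

Split the track: R_lower = x·R_p = 6.544 Ω, R_upper = (1−x)·R_p = 18.06 Ω.
R_L loads the lower segment: effective lower R = 6.075 Ω.
Loaded-divider output: V_out = 5.73 × 0.2518 = 1.443 V.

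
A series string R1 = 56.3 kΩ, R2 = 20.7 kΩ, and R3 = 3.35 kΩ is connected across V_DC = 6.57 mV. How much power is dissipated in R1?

ΣR = 80.35 kΩ → I = 6.57/80.35 = 0.08177 µA.
V(R1) = I·R = 4.603 mV; P = V·I = 4.603 × 0.08177 = 0.3764 nW.

P ≈ 0.376 nW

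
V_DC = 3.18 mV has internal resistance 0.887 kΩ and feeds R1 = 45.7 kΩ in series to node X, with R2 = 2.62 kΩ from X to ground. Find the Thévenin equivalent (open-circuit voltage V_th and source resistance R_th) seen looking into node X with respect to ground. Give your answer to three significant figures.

R1' = 0.887 + 45.7 = 46.59 kΩ (source resistance + R1).
With X open, the divider is unloaded: V_th = 3.18 × 2.62/49.21 = 0.1693 mV.
Zeroing V_DC shorts the top of R1' to ground, so R_th = R1' ‖ R2 = 2.480 kΩ.

V_th ≈ 0.169 mV, R_th ≈ 2.48 kΩ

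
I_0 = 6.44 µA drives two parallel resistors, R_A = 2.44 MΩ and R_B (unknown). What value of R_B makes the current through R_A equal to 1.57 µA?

R_B ≈ 0.787 MΩ

The fraction through R_A equals R_B/(R_A+R_B).
1.57/6.44 = R_B/(R_A + R_B) → R_B = R_A · (0.2438)/(1 − 0.2438) = 2.44 × 0.3224 = 0.7866 MΩ.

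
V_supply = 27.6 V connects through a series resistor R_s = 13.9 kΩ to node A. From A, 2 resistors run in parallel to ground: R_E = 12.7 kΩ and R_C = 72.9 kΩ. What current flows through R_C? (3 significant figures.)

Equivalent of the parallel group: R_p = 10.82 kΩ.
V_A by voltage divider: V_A = 27.6 × 10.82/(13.9 + 10.82) = 12.08 V.
I(R_C) = V_A / R_C = 12.08/72.9 = 0.1657 mA.

I ≈ 0.166 mA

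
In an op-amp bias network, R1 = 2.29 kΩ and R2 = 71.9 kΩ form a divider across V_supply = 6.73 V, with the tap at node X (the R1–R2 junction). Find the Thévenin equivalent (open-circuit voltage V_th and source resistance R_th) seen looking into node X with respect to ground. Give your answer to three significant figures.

Open-circuit (no load on X): V_th = V_supply · R2/(R1 + R2) = 6.73 × 71.9/(2.290 + 71.9) = 6.522 V.
With V_supply suppressed (replaced by a short), R_th = R1 ‖ R2 = (2.290 × 71.9)/(2.290 + 71.9) = 2.219 kΩ.

V_th ≈ 6.52 V, R_th ≈ 2.22 kΩ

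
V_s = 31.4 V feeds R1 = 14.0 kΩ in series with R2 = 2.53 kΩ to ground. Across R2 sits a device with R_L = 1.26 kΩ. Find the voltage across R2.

V_out ≈ 1.78 V

The load sits in parallel with R2, giving an effective lower resistance R2' = R2·R_L/(R2+R_L) = 0.8411 kΩ.
Then V_out = V_s · R2'/(R1 + R2') = 31.4 × 0.8411/14.84 = 1.780 V.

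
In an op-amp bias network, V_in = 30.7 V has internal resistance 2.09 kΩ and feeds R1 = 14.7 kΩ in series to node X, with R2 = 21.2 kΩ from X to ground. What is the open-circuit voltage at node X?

R1' = 2.09 + 14.7 = 16.79 kΩ (source resistance + R1).
With X open, the divider is unloaded: V_th = 30.7 × 21.2/37.99 = 17.13 V.

V_th ≈ 17.1 V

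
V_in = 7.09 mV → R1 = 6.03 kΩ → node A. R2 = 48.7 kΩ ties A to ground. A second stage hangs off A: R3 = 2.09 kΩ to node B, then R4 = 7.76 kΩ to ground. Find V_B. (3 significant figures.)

V_B ≈ 3.22 mV

The second stage (R3 + R4 = 9.850 kΩ) loads node A in parallel with R2.
Effective lower resistance at A: R2 ‖ 9.850 = 8.193 kΩ.
So V_A = 7.09 × 0.5760 = 4.084 mV.
Stage 2 is unloaded, so V_B = V_A · R4/(R3+R4) = 4.084 × 7.76/9.850 = 3.218 mV.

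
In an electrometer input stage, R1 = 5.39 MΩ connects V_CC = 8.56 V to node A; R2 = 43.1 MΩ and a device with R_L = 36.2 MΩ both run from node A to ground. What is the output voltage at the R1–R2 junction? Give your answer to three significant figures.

The load sits in parallel with R2, giving an effective lower resistance R2' = R2·R_L/(R2+R_L) = 19.67 MΩ.
Voltage divider with the loaded lower leg: V_out = 8.56 × 19.67/(5.39 + 19.67) = 8.56 × 0.7850 = 6.719 V.

V_out ≈ 6.72 V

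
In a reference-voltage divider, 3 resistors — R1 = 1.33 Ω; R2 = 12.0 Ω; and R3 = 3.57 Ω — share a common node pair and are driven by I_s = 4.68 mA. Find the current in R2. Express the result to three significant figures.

I ≈ 0.350 mA

ΣG = 1/1.33 + 1/12.0 + 1/3.57 = 1.115.
Current divider: I(R2) = I_s · G_k/ΣG = 4.68 × (0.08333/1.115) = 4.68 × 0.07472 = 0.3497 mA.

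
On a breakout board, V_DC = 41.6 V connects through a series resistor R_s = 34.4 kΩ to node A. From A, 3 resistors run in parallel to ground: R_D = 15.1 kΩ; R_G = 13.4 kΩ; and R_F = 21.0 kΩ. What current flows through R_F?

Equivalent of the parallel group: R_p = 5.306 kΩ.
V_A = 41.6 × 5.306/39.71 = 5.559 V.
Branch current I = V_A/R_F = 5.559/21.0 = 0.2647 mA.
(Equivalently: I_total = 1.048 mA, then current-divider fraction G_k/ΣG = 0.2527.)

I ≈ 0.265 mA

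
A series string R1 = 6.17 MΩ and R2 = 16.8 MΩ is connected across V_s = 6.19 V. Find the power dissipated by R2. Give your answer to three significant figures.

Series current I = V_s/ΣR = 6.19/22.97 = 0.2695 µA.
V(R2) = I·R = 4.527 V; P = V·I = 4.527 × 0.2695 = 1.220 µW.

P ≈ 1.22 µW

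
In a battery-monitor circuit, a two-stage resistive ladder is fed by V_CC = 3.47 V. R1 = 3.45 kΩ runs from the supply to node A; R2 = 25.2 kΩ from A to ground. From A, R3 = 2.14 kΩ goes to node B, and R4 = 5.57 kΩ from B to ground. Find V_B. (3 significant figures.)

V_B ≈ 1.58 V

Node A sees R2 in parallel with the series input of stage 2, R3 + R4 = 7.710 kΩ.
Effective lower resistance at A: R2 ‖ 7.710 = 5.904 kΩ.
So V_A = 3.47 × 0.6312 = 2.190 V.
Stage 2 is unloaded, so V_B = V_A · R4/(R3+R4) = 2.190 × 5.57/7.710 = 1.582 V.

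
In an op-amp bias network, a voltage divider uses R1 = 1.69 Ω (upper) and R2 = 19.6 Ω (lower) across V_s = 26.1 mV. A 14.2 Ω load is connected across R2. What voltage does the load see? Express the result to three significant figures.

First combine the lower leg with the load: R2 ‖ R_L = 8.234 Ω.
Then V_out = V_s · R2'/(R1 + R2') = 26.1 × 8.234/9.924 = 21.66 mV.
(Unloaded it would be 24.0 mV; the load pulls it down.)

V_out ≈ 21.7 mV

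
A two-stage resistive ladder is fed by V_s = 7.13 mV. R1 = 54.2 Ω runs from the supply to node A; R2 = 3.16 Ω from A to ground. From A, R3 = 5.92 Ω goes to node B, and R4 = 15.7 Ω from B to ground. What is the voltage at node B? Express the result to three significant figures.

The second stage (R3 + R4 = 21.62 Ω) loads node A in parallel with R2.
R2 ‖ (R3+R4) = 2.757 Ω.
V_A = 7.13 × 2.757/(54.2 + 2.757) = 0.3451 mV.
V_B = V_A × 0.7262 = 0.2506 mV.

V_B ≈ 0.251 mV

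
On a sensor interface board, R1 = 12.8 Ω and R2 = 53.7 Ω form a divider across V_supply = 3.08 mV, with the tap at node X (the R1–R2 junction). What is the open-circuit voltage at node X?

With X open, the divider is unloaded: V_th = 3.08 × 53.7/66.50 = 2.487 mV.

V_th ≈ 2.49 mV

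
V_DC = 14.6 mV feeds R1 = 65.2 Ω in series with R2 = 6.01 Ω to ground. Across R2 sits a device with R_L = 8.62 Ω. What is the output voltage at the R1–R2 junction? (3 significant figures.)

First combine the lower leg with the load: R2 ‖ R_L = 3.541 Ω.
Voltage divider with the loaded lower leg: V_out = 14.6 × 3.541/(65.2 + 3.541) = 14.6 × 0.05151 = 0.7521 mV.
(Unloaded it would be 1.23 mV; the load pulls it down.)

V_out ≈ 0.752 mV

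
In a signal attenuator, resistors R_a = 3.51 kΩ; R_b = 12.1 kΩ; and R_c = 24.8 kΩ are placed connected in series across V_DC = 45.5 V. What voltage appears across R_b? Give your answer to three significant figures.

V ≈ 13.6 V

Total series resistance ΣR = 3.51 + 12.1 + 24.8 = 40.41 kΩ.
Voltage divider: V = V_DC · (12.10 / 40.41) = 45.5 × 0.2994 = 13.62 V.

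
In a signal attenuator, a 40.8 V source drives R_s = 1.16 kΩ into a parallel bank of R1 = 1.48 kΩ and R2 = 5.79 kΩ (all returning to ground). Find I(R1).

Combine the parallel branches: R_p = (1/1.48 + 1/5.79)⁻¹ = 1.179 kΩ.
Node voltage V_A = V_CC · R_p/(R_s + R_p) = 40.8 × 0.5040 = 20.56 V.
Branch current I = V_A/R1 = 20.56/1.48 = 13.89 mA.

I ≈ 13.9 mA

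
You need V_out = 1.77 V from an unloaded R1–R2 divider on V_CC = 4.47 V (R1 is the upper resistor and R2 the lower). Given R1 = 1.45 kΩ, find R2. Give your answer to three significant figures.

R2 ≈ 0.951 kΩ

Required fraction k = V_out/V_CC = 0.3960.
Rearranging, R2 = R1·k/(1−k) = 1.45 × 0.6556 = 0.9506 kΩ.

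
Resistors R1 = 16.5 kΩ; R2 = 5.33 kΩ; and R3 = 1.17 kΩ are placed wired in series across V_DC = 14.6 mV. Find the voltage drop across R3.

V ≈ 0.743 mV

ΣR = 16.5 + 5.33 + 1.17 = 23.00 kΩ.
Voltage divider: V = V_DC · (1.170 / 23.00) = 14.6 × 0.05087 = 0.7427 mV.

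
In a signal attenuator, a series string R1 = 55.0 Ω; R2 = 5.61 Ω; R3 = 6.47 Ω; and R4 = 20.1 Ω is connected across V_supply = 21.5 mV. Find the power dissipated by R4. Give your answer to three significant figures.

P ≈ 1.22 µW

The common current is I = 21.5/87.18 = 0.2466 mA.
P(R4) = I²·R4 = (0.2466)² × 20.1 = 1.222 µW.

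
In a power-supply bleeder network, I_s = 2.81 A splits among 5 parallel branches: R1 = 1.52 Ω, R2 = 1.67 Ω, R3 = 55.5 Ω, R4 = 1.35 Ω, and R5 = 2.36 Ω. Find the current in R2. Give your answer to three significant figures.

I ≈ 0.690 A

Total conductance ΣG = 1/1.52 + 1/1.67 + 1/55.5 + 1/1.35 + 1/2.36 = 2.439 (units of 1/Ω).
R2 takes the fraction G_k/ΣG = 0.5988/2.439 = 0.2455, so I = 2.81 × 0.2455 = 0.6898 A.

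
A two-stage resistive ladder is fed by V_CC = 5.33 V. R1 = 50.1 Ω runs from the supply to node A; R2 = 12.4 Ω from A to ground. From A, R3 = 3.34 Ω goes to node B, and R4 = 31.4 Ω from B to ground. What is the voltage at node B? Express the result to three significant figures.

The second stage (R3 + R4 = 34.74 Ω) loads node A in parallel with R2.
Effective lower resistance at A: R2 ‖ 34.74 = 9.138 Ω.
V_A = 5.33 × 9.138/(50.1 + 9.138) = 0.8222 V.
V_B = V_A × 0.9039 = 0.7432 V.

V_B ≈ 0.743 V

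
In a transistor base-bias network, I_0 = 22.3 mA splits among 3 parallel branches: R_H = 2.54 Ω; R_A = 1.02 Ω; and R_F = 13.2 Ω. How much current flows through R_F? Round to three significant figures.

Conductances: ΣG = 1/2.54 + 1/1.02 + 1/13.2 = 1.450 (1/Ω).
R_F takes the fraction G_k/ΣG = 0.07576/1.450 = 0.05225, so I = 22.3 × 0.05225 = 1.165 mA.

I ≈ 1.17 mA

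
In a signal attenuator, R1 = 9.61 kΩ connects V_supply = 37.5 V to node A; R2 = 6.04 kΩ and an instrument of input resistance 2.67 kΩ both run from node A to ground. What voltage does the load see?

V_out ≈ 6.06 V

The load sits in parallel with R2, giving an effective lower resistance R2' = R2·R_L/(R2+R_L) = 1.852 kΩ.
Now apply the divider: V_out = 37.5 × 0.1615 = 6.058 V.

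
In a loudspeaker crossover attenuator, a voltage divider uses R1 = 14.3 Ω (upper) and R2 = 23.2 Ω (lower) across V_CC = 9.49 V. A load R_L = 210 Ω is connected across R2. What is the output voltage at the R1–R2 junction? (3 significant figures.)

R2 ‖ R_L = (23.2 × 210)/(23.2 + 210) = 20.89 Ω.
Voltage divider with the loaded lower leg: V_out = 9.49 × 20.89/(14.3 + 20.89) = 9.49 × 0.5937 = 5.634 V.

V_out ≈ 5.63 V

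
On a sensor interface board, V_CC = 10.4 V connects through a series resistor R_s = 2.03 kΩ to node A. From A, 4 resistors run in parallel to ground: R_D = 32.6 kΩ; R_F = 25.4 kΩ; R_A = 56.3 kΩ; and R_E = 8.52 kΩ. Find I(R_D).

Equivalent of the parallel group: R_p = 4.874 kΩ.
Node voltage V_A = V_CC · R_p/(R_s + R_p) = 10.4 × 0.7060 = 7.342 V.
Branch current I = V_A/R_D = 7.342/32.6 = 0.2252 mA.

I ≈ 0.225 mA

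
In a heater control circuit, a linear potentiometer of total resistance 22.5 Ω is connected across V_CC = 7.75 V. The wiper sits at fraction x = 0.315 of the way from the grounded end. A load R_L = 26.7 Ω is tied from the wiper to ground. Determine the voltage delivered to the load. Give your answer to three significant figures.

V_out ≈ 2.07 V

Lower segment x·R_p = 7.088 Ω; upper segment (1−x)·R_p = 15.41 Ω.
(x·R_p) ‖ R_L = 5.601 Ω.
V_out = 7.75 × 5.601/(15.41 + 5.601) = 2.066 V.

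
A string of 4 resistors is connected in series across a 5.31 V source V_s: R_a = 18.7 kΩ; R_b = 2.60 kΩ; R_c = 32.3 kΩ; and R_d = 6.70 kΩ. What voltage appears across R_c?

Total series resistance ΣR = 18.7 + 2.60 + 32.3 + 6.70 = 60.30 kΩ.
V = V_s · R/ΣR = 5.31 × 0.5357 = 2.844 V.

V ≈ 2.84 V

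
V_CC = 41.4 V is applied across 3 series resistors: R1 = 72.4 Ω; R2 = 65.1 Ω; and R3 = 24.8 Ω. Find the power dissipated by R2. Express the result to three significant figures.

Series current I = V_CC/ΣR = 41.4/162.3 = 0.2551 A.
P = I²R = 0.06507 × 65.1 = 4.236 W.

P ≈ 4.24 W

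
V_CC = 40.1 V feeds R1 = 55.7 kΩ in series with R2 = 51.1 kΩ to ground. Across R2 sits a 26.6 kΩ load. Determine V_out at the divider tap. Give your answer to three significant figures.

V_out ≈ 9.58 V

First combine the lower leg with the load: R2 ‖ R_L = 17.49 kΩ.
Now apply the divider: V_out = 40.1 × 0.2390 = 9.584 V.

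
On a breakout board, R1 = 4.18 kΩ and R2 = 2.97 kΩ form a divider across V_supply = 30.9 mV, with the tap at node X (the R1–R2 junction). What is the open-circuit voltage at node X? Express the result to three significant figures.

With X open, the divider is unloaded: V_th = 30.9 × 2.97/7.150 = 12.84 mV.

V_th ≈ 12.8 mV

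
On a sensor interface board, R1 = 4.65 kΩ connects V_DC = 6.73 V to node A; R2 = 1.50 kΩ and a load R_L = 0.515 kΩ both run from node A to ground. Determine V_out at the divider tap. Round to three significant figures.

The load sits in parallel with R2, giving an effective lower resistance R2' = R2·R_L/(R2+R_L) = 0.3834 kΩ.
Then V_out = V_DC · R2'/(R1 + R2') = 6.73 × 0.3834/5.033 = 0.5126 V.

V_out ≈ 0.513 V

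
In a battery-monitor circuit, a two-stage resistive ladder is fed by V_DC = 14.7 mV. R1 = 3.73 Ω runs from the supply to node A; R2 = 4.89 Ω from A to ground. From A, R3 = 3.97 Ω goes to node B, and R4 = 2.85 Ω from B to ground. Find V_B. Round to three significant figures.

Node A sees R2 in parallel with the series input of stage 2, R3 + R4 = 6.820 Ω.
R2 ‖ (R3+R4) = 2.848 Ω.
So V_A = 14.7 × 0.4330 = 6.364 mV.
Stage 2 is unloaded, so V_B = V_A · R4/(R3+R4) = 6.364 × 2.85/6.820 = 2.660 mV.

V_B ≈ 2.66 mV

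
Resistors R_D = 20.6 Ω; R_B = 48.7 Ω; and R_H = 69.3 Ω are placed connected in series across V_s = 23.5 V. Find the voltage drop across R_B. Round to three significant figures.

ΣR = 20.6 + 48.7 + 69.3 = 138.6 Ω.
Voltage divider: V = V_s · (48.70 / 138.6) = 23.5 × 0.3514 = 8.257 V.

V ≈ 8.26 V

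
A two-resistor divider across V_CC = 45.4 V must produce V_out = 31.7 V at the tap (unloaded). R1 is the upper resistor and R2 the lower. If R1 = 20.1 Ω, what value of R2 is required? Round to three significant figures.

R2 ≈ 46.5 Ω

V_out/V_CC = R2/(R1+R2) = 0.6982.
Rearranging, R2 = R1·k/(1−k) = 20.1 × 2.314 = 46.51 Ω.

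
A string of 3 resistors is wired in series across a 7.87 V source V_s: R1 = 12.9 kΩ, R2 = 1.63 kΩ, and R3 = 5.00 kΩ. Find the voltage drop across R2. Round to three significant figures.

V ≈ 0.657 V

Total series resistance ΣR = 12.9 + 1.63 + 5.00 = 19.53 kΩ.
Voltage divider: V = V_s · (1.630 / 19.53) = 7.87 × 0.08346 = 0.6568 V.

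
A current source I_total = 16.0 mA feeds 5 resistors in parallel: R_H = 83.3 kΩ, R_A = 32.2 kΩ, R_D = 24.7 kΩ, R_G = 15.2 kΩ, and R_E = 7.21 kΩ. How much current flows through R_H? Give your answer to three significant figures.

Conductances: ΣG = 1/83.3 + 1/32.2 + 1/24.7 + 1/15.2 + 1/7.21 = 0.2880 (1/kΩ).
R_H takes the fraction G_k/ΣG = 0.01200/0.2880 = 0.04168, so I = 16.0 × 0.04168 = 0.6669 mA.

I ≈ 0.667 mA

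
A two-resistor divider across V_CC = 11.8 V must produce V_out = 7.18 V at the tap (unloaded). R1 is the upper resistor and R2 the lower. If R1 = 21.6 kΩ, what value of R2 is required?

Required fraction k = V_out/V_CC = 0.6085.
R2 = R1 · 0.6085/(1 − 0.6085) = 33.57 kΩ.

R2 ≈ 33.6 kΩ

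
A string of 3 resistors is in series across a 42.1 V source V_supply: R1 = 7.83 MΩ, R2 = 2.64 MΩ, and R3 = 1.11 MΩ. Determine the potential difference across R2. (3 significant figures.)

V ≈ 9.60 V

Series total: ΣR = 7.83 + 2.64 + 1.11 = 11.58 MΩ.
V = V_supply · R/ΣR = 42.1 × 0.2280 = 9.598 V.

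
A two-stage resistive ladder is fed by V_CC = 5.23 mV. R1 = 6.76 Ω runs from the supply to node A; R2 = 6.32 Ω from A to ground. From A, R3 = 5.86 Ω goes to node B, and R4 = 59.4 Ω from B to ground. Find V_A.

V_A ≈ 2.41 mV

The second stage (R3 + R4 = 65.26 Ω) loads node A in parallel with R2.
Effective lower resistance at A: R2 ‖ 65.26 = 5.762 Ω.
So V_A = 5.23 × 0.4601 = 2.407 mV.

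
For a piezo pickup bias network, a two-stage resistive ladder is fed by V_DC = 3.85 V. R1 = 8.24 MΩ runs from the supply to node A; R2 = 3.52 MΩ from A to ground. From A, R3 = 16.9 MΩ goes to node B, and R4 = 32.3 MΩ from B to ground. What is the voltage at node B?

Node A sees R2 in parallel with the series input of stage 2, R3 + R4 = 49.20 MΩ.
R2 ‖ (R3+R4) = 3.285 MΩ.
First divider: V_A = V_DC · 3.285/(8.24 + 3.285) = 1.097 V.
Then the unloaded second divider: V_B = V_A × R4/(R3+R4) = 1.097 × 0.6565 = 0.7204 V.

V_B ≈ 0.720 V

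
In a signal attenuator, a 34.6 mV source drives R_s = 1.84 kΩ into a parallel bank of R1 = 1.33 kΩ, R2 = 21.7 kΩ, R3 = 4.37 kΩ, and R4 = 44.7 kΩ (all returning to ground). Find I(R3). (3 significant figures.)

I ≈ 2.70 µA

Combine the parallel branches: R_p = (1/1.33 + 1/21.7 + 1/4.37 + 1/44.7)⁻¹ = 0.9531 kΩ.
V_A = 34.6 × 0.9531/2.793 = 11.81 mV.
I(R3) = V_A / R3 = 11.81/4.37 = 2.702 µA.
(Equivalently: I_total = 12.39 µA, then current-divider fraction G_k/ΣG = 0.2181.)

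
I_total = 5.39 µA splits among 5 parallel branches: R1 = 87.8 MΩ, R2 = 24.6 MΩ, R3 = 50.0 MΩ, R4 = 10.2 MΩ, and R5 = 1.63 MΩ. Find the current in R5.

I ≈ 4.22 µA

ΣG = 1/87.8 + 1/24.6 + 1/50.0 + 1/10.2 + 1/1.63 = 0.7836.
Current divider: I(R5) = I_total · G_k/ΣG = 5.39 × (0.6135/0.7836) = 5.39 × 0.7829 = 4.220 µA.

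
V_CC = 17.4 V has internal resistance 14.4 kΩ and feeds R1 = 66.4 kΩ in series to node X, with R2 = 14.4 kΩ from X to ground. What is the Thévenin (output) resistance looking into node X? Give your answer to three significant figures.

R1' = 14.4 + 66.4 = 80.80 kΩ (source resistance + R1).
Zeroing V_CC shorts the top of R1' to ground, so R_th = R1' ‖ R2 = 12.22 kΩ.

R_th ≈ 12.2 kΩ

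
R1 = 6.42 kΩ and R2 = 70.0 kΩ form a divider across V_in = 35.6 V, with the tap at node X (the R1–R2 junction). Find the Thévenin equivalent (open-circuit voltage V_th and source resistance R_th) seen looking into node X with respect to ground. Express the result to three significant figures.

V_th ≈ 32.6 V, R_th ≈ 5.88 kΩ

With X open, the divider is unloaded: V_th = 35.6 × 70.0/76.42 = 32.61 V.
Looking into X with the source shorted: R_th = R1·R2/(R1+R2) = 6.420 × 70.0/76.42 = 5.881 kΩ.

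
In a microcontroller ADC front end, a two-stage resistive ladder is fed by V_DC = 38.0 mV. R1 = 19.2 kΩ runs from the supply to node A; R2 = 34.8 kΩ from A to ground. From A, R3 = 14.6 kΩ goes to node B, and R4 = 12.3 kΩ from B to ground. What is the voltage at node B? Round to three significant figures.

V_B ≈ 7.67 mV

The second stage (R3 + R4 = 26.90 kΩ) loads node A in parallel with R2.
R2 ‖ (R3+R4) = 15.17 kΩ.
V_A = 38.0 × 15.17/(19.2 + 15.17) = 16.77 mV.
V_B = V_A × 0.4572 = 7.670 mV.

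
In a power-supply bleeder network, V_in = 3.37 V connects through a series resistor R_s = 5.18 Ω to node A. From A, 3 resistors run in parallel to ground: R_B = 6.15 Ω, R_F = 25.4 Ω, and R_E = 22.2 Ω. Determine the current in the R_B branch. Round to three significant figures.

I ≈ 0.240 A

Equivalent of the parallel group: R_p = 4.048 Ω.
V_A = 3.37 × 4.048/9.228 = 1.478 V.
Branch current I = V_A/R_B = 1.478/6.15 = 0.2404 A.
(Check via current divider: I_total = 0.3652 A; share G_k/ΣG = 0.6583 → same result.)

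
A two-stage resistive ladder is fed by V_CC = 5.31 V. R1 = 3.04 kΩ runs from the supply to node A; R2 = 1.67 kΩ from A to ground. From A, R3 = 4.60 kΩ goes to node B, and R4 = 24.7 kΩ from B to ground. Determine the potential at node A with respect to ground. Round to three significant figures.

Node A sees R2 in parallel with the series input of stage 2, R3 + R4 = 29.30 kΩ.
Effective lower resistance at A: R2 ‖ 29.30 = 1.580 kΩ.
So V_A = 5.31 × 0.3420 = 1.816 V.

V_A ≈ 1.82 V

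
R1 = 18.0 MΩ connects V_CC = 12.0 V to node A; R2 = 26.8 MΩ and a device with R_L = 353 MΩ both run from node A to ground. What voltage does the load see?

First combine the lower leg with the load: R2 ‖ R_L = 24.91 MΩ.
Voltage divider with the loaded lower leg: V_out = 12.0 × 24.91/(18.0 + 24.91) = 12.0 × 0.5805 = 6.966 V.

V_out ≈ 6.97 V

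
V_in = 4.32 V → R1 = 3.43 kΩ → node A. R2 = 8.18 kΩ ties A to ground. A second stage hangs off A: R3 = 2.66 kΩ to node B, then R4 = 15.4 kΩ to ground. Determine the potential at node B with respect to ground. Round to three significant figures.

Node A sees R2 in parallel with the series input of stage 2, R3 + R4 = 18.06 kΩ.
Effective lower resistance at A: R2 ‖ 18.06 = 5.630 kΩ.
So V_A = 4.32 × 0.6214 = 2.685 V.
V_B = V_A × 0.8527 = 2.289 V.

V_B ≈ 2.29 V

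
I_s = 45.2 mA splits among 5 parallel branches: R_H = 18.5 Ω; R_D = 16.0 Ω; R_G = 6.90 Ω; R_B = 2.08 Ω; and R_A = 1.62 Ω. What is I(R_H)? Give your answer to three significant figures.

I ≈ 1.80 mA

ΣG = 1/18.5 + 1/16.0 + 1/6.90 + 1/2.08 + 1/1.62 = 1.360.
Current divider: I(R_H) = I_s · G_k/ΣG = 45.2 × (0.05405/1.360) = 45.2 × 0.03976 = 1.797 mA.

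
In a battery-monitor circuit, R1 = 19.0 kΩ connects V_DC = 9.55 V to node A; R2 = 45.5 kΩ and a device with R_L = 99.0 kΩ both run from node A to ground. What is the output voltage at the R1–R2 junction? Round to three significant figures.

V_out ≈ 5.93 V

The load sits in parallel with R2, giving an effective lower resistance R2' = R2·R_L/(R2+R_L) = 31.17 kΩ.
Voltage divider with the loaded lower leg: V_out = 9.55 × 31.17/(19.0 + 31.17) = 9.55 × 0.6213 = 5.934 V.
(Unloaded it would be 6.74 V; the load pulls it down.)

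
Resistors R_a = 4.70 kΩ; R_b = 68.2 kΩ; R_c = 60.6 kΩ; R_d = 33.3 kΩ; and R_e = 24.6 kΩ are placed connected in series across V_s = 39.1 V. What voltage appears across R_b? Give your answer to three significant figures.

V ≈ 13.9 V

Total series resistance ΣR = 4.70 + 68.2 + 60.6 + 33.3 + 24.6 = 191.4 kΩ.
V = V_s · R/ΣR = 39.1 × 0.3563 = 13.93 V.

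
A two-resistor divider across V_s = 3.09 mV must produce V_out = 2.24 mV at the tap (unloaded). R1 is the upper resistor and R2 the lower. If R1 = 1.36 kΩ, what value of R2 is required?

R2 ≈ 3.58 kΩ

V_out/V_s = R2/(R1+R2) = 0.7249.
Rearranging, R2 = R1·k/(1−k) = 1.36 × 2.635 = 3.584 kΩ.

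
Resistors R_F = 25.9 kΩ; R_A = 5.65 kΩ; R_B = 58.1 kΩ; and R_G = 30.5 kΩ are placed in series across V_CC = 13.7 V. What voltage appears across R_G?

Total series resistance ΣR = 25.9 + 5.65 + 58.1 + 30.5 = 120.2 kΩ.
Voltage divider: V = V_CC · (30.50 / 120.2) = 13.7 × 0.2538 = 3.478 V.

V ≈ 3.48 V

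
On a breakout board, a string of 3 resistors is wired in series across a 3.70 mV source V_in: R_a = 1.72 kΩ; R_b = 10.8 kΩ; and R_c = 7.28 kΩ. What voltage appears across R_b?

Total series resistance ΣR = 1.72 + 10.8 + 7.28 = 19.80 kΩ.
By the voltage-divider rule, V = 3.70 × 10.80/19.80 = 2.018 mV.

V ≈ 2.02 mV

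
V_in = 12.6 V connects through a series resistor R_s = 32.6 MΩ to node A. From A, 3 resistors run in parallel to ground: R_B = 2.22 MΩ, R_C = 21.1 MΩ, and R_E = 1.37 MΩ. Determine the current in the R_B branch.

I ≈ 0.138 µA

Combine the parallel branches: R_p = (1/2.22 + 1/21.1 + 1/1.37)⁻¹ = 0.8145 MΩ.
Node voltage V_A = V_in · R_p/(R_s + R_p) = 12.6 × 0.02438 = 0.3071 V.
Branch current I = V_A/R_B = 0.3071/2.22 = 0.1383 µA.
(Check via current divider: I_total = 0.3771 µA; share G_k/ΣG = 0.3669 → same result.)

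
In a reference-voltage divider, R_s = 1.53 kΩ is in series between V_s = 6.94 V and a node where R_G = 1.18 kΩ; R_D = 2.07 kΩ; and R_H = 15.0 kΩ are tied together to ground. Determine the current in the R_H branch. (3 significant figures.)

Equivalent of the parallel group: R_p = 0.7157 kΩ.
Node voltage V_A = V_s · R_p/(R_s + R_p) = 6.94 × 0.3187 = 2.212 V.
I(R_H) = V_A / R_H = 2.212/15.0 = 0.1475 mA.

I ≈ 0.147 mA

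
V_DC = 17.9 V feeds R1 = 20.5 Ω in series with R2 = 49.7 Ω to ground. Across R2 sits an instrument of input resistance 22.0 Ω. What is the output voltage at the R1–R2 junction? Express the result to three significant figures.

R2 ‖ R_L = (49.7 × 22.0)/(49.7 + 22.0) = 15.25 Ω.
Now apply the divider: V_out = 17.9 × 0.4266 = 7.636 V.

V_out ≈ 7.64 V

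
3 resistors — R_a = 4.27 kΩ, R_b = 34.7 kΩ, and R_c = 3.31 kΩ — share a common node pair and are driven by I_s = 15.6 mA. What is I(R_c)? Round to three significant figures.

Total conductance ΣG = 1/4.27 + 1/34.7 + 1/3.31 = 0.5651 (units of 1/kΩ).
Current divider: I(R_c) = I_s · G_k/ΣG = 15.6 × (0.3021/0.5651) = 15.6 × 0.5346 = 8.340 mA.

I ≈ 8.34 mA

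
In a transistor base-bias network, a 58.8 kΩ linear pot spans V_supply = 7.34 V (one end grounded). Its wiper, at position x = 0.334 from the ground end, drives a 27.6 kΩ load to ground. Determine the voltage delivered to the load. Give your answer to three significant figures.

V_out ≈ 1.66 V

Lower segment x·R_p = 19.64 kΩ; upper segment (1−x)·R_p = 39.16 kΩ.
Lower segment in parallel with the load: 19.64 ‖ 27.6 = 11.47 kΩ.
Loaded-divider output: V_out = 7.34 × 0.2266 = 1.663 V.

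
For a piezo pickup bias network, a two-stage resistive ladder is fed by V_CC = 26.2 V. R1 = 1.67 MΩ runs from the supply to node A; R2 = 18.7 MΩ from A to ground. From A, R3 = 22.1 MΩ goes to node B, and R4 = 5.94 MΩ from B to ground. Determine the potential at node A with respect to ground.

V_A ≈ 22.8 V

The second stage (R3 + R4 = 28.04 MΩ) loads node A in parallel with R2.
Effective lower resistance at A: R2 ‖ 28.04 = 11.22 MΩ.
V_A = 26.2 × 11.22/(1.67 + 11.22) = 22.81 V.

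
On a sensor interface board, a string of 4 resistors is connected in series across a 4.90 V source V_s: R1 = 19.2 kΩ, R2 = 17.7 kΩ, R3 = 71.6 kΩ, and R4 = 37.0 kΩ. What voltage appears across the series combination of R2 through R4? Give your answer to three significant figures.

V ≈ 4.25 V

Series total: ΣR = 19.2 + 17.7 + 71.6 + 37.0 = 145.5 kΩ.
R_{R2..R4} = 17.7 + 71.6 + 37.0 = 126.3 kΩ.
Voltage divider: V = V_s · (126.3 / 145.5) = 4.90 × 0.8680 = 4.253 V.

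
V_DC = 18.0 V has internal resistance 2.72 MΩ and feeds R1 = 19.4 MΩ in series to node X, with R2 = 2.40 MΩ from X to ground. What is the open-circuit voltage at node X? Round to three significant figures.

R1' = 2.72 + 19.4 = 22.12 MΩ (source resistance + R1).
V_th is the unloaded tap voltage: V_DC · R2/(R1'+R2) = 18.0 × 0.09788 = 1.762 V.

V_th ≈ 1.76 V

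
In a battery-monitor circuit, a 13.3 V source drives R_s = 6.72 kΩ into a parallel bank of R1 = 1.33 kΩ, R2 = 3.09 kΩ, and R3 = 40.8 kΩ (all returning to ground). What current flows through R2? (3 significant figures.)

I ≈ 0.513 mA

Combine the parallel branches: R_p = (1/1.33 + 1/3.09 + 1/40.8)⁻¹ = 0.9091 kΩ.
V_A = 13.3 × 0.9091/7.629 = 1.585 V.
Branch current I = V_A/R2 = 1.585/3.09 = 0.5129 mA.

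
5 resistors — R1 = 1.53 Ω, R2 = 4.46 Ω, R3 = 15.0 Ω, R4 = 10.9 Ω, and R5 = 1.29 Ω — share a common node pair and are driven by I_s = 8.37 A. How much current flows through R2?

Total conductance ΣG = 1/1.53 + 1/4.46 + 1/15.0 + 1/10.9 + 1/1.29 = 1.811 (units of 1/Ω).
R2 takes the fraction G_k/ΣG = 0.2242/1.811 = 0.1238, so I = 8.37 × 0.1238 = 1.036 A.

I ≈ 1.04 A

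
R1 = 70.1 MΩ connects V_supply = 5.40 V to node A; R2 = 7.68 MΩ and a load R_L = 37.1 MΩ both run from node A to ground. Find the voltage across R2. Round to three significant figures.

V_out ≈ 0.449 V

R2 ‖ R_L = (7.68 × 37.1)/(7.68 + 37.1) = 6.363 MΩ.
Then V_out = V_supply · R2'/(R1 + R2') = 5.40 × 6.363/76.46 = 0.4494 V.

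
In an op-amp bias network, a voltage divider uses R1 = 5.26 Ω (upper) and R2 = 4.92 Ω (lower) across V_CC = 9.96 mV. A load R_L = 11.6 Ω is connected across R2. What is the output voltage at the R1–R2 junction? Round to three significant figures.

V_out ≈ 3.95 mV

First combine the lower leg with the load: R2 ‖ R_L = 3.455 Ω.
Now apply the divider: V_out = 9.96 × 0.3964 = 3.948 mV.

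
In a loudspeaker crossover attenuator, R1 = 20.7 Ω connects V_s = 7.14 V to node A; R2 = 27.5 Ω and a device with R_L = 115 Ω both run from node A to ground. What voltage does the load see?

V_out ≈ 3.69 V

First combine the lower leg with the load: R2 ‖ R_L = 22.19 Ω.
Now apply the divider: V_out = 7.14 × 0.5174 = 3.694 V.
(Unloaded it would be 4.07 V; the load pulls it down.)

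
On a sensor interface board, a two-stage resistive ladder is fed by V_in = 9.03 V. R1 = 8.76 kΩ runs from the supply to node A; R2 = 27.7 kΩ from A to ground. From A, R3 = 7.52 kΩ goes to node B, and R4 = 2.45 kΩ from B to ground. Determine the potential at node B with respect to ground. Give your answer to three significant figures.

V_B ≈ 1.01 V

Looking into the second stage from A: R3 + R4 = 9.970 kΩ appears in parallel with R2.
Effective lower resistance at A: R2 ‖ 9.970 = 7.331 kΩ.
V_A = 9.03 × 7.331/(8.76 + 7.331) = 4.114 V.
V_B = V_A × 0.2457 = 1.011 V.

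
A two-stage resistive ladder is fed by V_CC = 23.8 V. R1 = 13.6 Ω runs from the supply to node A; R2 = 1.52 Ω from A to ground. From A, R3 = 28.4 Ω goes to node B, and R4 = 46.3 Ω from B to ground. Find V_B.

V_B ≈ 1.46 V

The second stage (R3 + R4 = 74.70 Ω) loads node A in parallel with R2.
Effective lower resistance at A: R2 ‖ 74.70 = 1.490 Ω.
V_A = 23.8 × 1.490/(13.6 + 1.490) = 2.350 V.
Then the unloaded second divider: V_B = V_A × R4/(R3+R4) = 2.350 × 0.6198 = 1.456 V.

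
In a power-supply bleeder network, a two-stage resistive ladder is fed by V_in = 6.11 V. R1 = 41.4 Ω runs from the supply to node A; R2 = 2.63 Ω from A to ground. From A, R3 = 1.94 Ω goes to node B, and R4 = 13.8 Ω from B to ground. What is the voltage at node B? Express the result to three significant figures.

V_B ≈ 0.277 V

Node A sees R2 in parallel with the series input of stage 2, R3 + R4 = 15.74 Ω.
R2 ‖ (R3+R4) = 2.253 Ω.
First divider: V_A = V_in · 2.253/(41.4 + 2.253) = 0.3154 V.
V_B = V_A × 0.8767 = 0.2765 V.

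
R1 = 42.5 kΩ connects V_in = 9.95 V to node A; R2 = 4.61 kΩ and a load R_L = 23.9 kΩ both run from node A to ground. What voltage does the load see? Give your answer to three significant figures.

V_out ≈ 0.829 V

First combine the lower leg with the load: R2 ‖ R_L = 3.865 kΩ.
Voltage divider with the loaded lower leg: V_out = 9.95 × 3.865/(42.5 + 3.865) = 9.95 × 0.08335 = 0.8294 V.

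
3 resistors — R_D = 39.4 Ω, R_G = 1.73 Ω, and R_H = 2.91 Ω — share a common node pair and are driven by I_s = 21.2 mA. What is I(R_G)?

ΣG = 1/39.4 + 1/1.73 + 1/2.91 = 0.9471.
R_G takes the fraction G_k/ΣG = 0.5780/0.9471 = 0.6103, so I = 21.2 × 0.6103 = 12.94 mA.

I ≈ 12.9 mA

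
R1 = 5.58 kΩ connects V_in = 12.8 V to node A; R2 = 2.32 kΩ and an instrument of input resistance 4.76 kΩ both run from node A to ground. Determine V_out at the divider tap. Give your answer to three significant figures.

First combine the lower leg with the load: R2 ‖ R_L = 1.560 kΩ.
Now apply the divider: V_out = 12.8 × 0.2185 = 2.796 V.

V_out ≈ 2.80 V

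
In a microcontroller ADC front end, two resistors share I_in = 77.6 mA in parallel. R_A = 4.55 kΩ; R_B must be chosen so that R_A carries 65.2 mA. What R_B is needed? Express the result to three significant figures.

In a two-way split, I_A/I_in = R_B/(R_A + R_B).
With f = 0.8402, R_B = R_A · f/(1−f) = 4.55 × 5.258 = 23.92 kΩ.

R_B ≈ 23.9 kΩ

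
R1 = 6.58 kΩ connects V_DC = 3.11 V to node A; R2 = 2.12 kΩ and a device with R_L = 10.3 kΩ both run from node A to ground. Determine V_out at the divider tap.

V_out ≈ 0.656 V

The load sits in parallel with R2, giving an effective lower resistance R2' = R2·R_L/(R2+R_L) = 1.758 kΩ.
Then V_out = V_DC · R2'/(R1 + R2') = 3.11 × 1.758/8.338 = 0.6558 V.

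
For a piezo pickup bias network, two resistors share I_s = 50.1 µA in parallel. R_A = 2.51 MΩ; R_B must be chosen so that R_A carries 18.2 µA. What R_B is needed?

R_B ≈ 1.43 MΩ

The fraction through R_A equals R_B/(R_A+R_B).
With f = 0.3633, R_B = R_A · f/(1−f) = 2.51 × 0.5705 = 1.432 MΩ.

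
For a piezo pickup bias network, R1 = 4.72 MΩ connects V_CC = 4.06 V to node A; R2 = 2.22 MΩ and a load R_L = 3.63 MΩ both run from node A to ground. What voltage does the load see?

V_out ≈ 0.917 V

R2 ‖ R_L = (2.22 × 3.63)/(2.22 + 3.63) = 1.378 MΩ.
Voltage divider with the loaded lower leg: V_out = 4.06 × 1.378/(4.72 + 1.378) = 4.06 × 0.2259 = 0.9172 V.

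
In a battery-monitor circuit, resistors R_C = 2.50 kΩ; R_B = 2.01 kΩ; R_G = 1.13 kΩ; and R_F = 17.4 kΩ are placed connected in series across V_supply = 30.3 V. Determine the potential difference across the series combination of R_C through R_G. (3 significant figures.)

V ≈ 7.42 V

Total series resistance ΣR = 2.50 + 2.01 + 1.13 + 17.4 = 23.04 kΩ.
R_{R_C..R_G} = 2.50 + 2.01 + 1.13 = 5.640 kΩ.
By the voltage-divider rule, V = 30.3 × 5.640/23.04 = 7.417 V.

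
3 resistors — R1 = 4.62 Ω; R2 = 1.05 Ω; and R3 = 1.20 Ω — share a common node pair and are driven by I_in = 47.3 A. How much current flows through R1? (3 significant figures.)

I ≈ 5.11 A

ΣG = 1/4.62 + 1/1.05 + 1/1.20 = 2.002.
R1 takes the fraction G_k/ΣG = 0.2165/2.002 = 0.1081, so I = 47.3 × 0.1081 = 5.114 A.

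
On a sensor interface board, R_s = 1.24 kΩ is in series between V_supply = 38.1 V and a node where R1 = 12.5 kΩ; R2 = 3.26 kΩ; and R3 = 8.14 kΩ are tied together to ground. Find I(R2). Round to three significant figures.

I ≈ 7.16 mA

Combine the parallel branches: R_p = (1/12.5 + 1/3.26 + 1/8.14)⁻¹ = 1.962 kΩ.
V_A by voltage divider: V_A = 38.1 × 1.962/(1.24 + 1.962) = 23.35 V.
Branch current I = V_A/R2 = 23.35/3.26 = 7.162 mA.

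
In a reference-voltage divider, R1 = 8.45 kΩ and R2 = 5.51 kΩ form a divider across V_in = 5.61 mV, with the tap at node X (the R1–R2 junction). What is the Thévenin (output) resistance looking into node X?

R_th ≈ 3.34 kΩ

With V_in suppressed (replaced by a short), R_th = R1 ‖ R2 = (8.450 × 5.51)/(8.450 + 5.51) = 3.335 kΩ.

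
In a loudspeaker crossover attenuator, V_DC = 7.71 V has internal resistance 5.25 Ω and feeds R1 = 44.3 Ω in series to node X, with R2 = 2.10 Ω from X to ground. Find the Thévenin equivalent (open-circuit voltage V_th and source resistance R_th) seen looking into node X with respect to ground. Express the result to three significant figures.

V_th ≈ 0.313 V, R_th ≈ 2.01 Ω

R1' = 5.25 + 44.3 = 49.55 Ω (source resistance + R1).
Open-circuit (no load on X): V_th = V_DC · R2/(R1' + R2) = 7.71 × 2.10/(49.55 + 2.10) = 0.3135 V.
Zeroing V_DC shorts the top of R1' to ground, so R_th = R1' ‖ R2 = 2.015 Ω.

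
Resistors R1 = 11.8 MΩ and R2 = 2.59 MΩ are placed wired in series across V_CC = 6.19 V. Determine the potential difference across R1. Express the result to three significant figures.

V ≈ 5.08 V

Total series resistance ΣR = 11.8 + 2.59 = 14.39 MΩ.
V = V_CC · R/ΣR = 6.19 × 0.8200 = 5.076 V.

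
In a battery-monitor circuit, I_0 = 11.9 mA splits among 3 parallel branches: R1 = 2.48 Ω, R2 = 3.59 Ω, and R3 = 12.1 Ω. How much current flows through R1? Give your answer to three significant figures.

I ≈ 6.28 mA

Conductances: ΣG = 1/2.48 + 1/3.59 + 1/12.1 = 0.7644 (1/Ω).
By the current-divider rule, I = I_0 · G_k/ΣG = 11.9 × 0.5275 = 6.277 mA.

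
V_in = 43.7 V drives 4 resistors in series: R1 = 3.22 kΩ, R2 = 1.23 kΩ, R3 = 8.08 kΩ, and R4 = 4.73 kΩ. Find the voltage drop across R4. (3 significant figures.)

ΣR = 3.22 + 1.23 + 8.08 + 4.73 = 17.26 kΩ.
V = V_in · R/ΣR = 43.7 × 0.2740 = 11.98 V.

V ≈ 12.0 V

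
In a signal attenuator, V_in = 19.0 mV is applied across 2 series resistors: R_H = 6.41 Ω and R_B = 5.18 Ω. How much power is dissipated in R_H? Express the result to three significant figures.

P ≈ 17.2 µW

Series current I = V_in/ΣR = 19.0/11.59 = 1.639 mA.
P(R_H) = I²·R_H = (1.639)² × 6.41 = 17.23 µW.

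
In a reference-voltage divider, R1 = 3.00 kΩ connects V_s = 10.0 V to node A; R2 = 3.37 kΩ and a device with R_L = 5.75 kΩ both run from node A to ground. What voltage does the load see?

First combine the lower leg with the load: R2 ‖ R_L = 2.125 kΩ.
Voltage divider with the loaded lower leg: V_out = 10.0 × 2.125/(3.00 + 2.125) = 10.0 × 0.4146 = 4.146 V.

V_out ≈ 4.15 V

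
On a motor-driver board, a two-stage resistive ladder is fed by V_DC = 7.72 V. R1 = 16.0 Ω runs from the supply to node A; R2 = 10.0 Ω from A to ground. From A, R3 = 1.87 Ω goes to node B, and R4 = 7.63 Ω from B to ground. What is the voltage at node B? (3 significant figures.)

V_B ≈ 1.45 V

Node A sees R2 in parallel with the series input of stage 2, R3 + R4 = 9.500 Ω.
Effective lower resistance at A: R2 ‖ 9.500 = 4.872 Ω.
First divider: V_A = V_DC · 4.872/(16.0 + 4.872) = 1.802 V.
Then the unloaded second divider: V_B = V_A × R4/(R3+R4) = 1.802 × 0.8032 = 1.447 V.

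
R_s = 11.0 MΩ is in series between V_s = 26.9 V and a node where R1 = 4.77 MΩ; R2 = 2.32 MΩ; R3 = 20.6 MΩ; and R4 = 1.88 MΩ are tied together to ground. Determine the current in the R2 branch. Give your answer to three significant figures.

I ≈ 0.803 µA

Equivalent of the parallel group: R_p = 0.8189 MΩ.
V_A = 26.9 × 0.8189/11.82 = 1.864 V.
Branch current I = V_A/R2 = 1.864/2.32 = 0.8034 µA.
(Equivalently: I_total = 2.276 µA, then current-divider fraction G_k/ΣG = 0.3530.)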